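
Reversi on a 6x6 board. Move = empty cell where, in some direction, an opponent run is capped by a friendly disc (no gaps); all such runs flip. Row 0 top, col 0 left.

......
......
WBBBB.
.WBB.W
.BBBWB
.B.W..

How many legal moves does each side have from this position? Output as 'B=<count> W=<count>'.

Answer: B=4 W=6

Derivation:
-- B to move --
(1,0): no bracket -> illegal
(1,1): no bracket -> illegal
(2,5): flips 1 -> legal
(3,0): flips 1 -> legal
(3,4): no bracket -> illegal
(4,0): flips 1 -> legal
(5,2): no bracket -> illegal
(5,4): no bracket -> illegal
(5,5): flips 1 -> legal
B mobility = 4
-- W to move --
(1,0): no bracket -> illegal
(1,1): flips 3 -> legal
(1,2): no bracket -> illegal
(1,3): flips 5 -> legal
(1,4): no bracket -> illegal
(1,5): no bracket -> illegal
(2,5): flips 4 -> legal
(3,0): no bracket -> illegal
(3,4): flips 2 -> legal
(4,0): flips 3 -> legal
(5,0): no bracket -> illegal
(5,2): no bracket -> illegal
(5,4): no bracket -> illegal
(5,5): flips 1 -> legal
W mobility = 6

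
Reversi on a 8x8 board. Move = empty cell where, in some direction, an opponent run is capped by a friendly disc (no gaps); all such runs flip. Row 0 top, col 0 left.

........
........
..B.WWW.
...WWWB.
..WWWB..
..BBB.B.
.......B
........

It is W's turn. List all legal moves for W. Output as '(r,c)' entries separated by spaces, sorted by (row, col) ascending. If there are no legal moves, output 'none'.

(1,1): flips 1 -> legal
(1,2): no bracket -> illegal
(1,3): no bracket -> illegal
(2,1): no bracket -> illegal
(2,3): no bracket -> illegal
(2,7): no bracket -> illegal
(3,1): no bracket -> illegal
(3,2): no bracket -> illegal
(3,7): flips 1 -> legal
(4,1): no bracket -> illegal
(4,6): flips 2 -> legal
(4,7): flips 1 -> legal
(5,1): no bracket -> illegal
(5,5): flips 1 -> legal
(5,7): no bracket -> illegal
(6,1): flips 1 -> legal
(6,2): flips 2 -> legal
(6,3): flips 1 -> legal
(6,4): flips 2 -> legal
(6,5): flips 1 -> legal
(6,6): no bracket -> illegal
(7,6): no bracket -> illegal
(7,7): no bracket -> illegal

Answer: (1,1) (3,7) (4,6) (4,7) (5,5) (6,1) (6,2) (6,3) (6,4) (6,5)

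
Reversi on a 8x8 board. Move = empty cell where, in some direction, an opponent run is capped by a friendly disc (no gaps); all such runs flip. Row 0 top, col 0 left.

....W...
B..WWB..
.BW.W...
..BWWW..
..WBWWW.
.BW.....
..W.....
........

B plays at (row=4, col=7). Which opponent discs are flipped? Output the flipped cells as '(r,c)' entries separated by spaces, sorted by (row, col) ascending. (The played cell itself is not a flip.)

Dir NW: first cell '.' (not opp) -> no flip
Dir N: first cell '.' (not opp) -> no flip
Dir NE: edge -> no flip
Dir W: opp run (4,6) (4,5) (4,4) capped by B -> flip
Dir E: edge -> no flip
Dir SW: first cell '.' (not opp) -> no flip
Dir S: first cell '.' (not opp) -> no flip
Dir SE: edge -> no flip

Answer: (4,4) (4,5) (4,6)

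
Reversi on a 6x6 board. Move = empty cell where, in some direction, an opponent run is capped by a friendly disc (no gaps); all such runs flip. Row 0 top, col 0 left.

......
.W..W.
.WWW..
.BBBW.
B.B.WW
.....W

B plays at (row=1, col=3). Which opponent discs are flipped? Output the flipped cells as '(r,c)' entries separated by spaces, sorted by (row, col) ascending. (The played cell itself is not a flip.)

Answer: (2,2) (2,3)

Derivation:
Dir NW: first cell '.' (not opp) -> no flip
Dir N: first cell '.' (not opp) -> no flip
Dir NE: first cell '.' (not opp) -> no flip
Dir W: first cell '.' (not opp) -> no flip
Dir E: opp run (1,4), next='.' -> no flip
Dir SW: opp run (2,2) capped by B -> flip
Dir S: opp run (2,3) capped by B -> flip
Dir SE: first cell '.' (not opp) -> no flip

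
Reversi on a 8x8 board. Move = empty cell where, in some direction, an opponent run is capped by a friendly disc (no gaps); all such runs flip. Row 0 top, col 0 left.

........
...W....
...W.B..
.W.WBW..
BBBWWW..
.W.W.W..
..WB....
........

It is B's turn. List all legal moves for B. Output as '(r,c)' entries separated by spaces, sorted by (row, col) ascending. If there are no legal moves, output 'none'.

(0,2): no bracket -> illegal
(0,3): flips 5 -> legal
(0,4): no bracket -> illegal
(1,2): flips 1 -> legal
(1,4): no bracket -> illegal
(2,0): flips 1 -> legal
(2,1): flips 1 -> legal
(2,2): flips 1 -> legal
(2,4): flips 1 -> legal
(2,6): no bracket -> illegal
(3,0): no bracket -> illegal
(3,2): flips 1 -> legal
(3,6): flips 1 -> legal
(4,6): flips 3 -> legal
(5,0): no bracket -> illegal
(5,2): flips 1 -> legal
(5,4): flips 1 -> legal
(5,6): flips 1 -> legal
(6,0): flips 1 -> legal
(6,1): flips 2 -> legal
(6,4): flips 1 -> legal
(6,5): flips 3 -> legal
(6,6): no bracket -> illegal
(7,1): no bracket -> illegal
(7,2): no bracket -> illegal
(7,3): flips 2 -> legal

Answer: (0,3) (1,2) (2,0) (2,1) (2,2) (2,4) (3,2) (3,6) (4,6) (5,2) (5,4) (5,6) (6,0) (6,1) (6,4) (6,5) (7,3)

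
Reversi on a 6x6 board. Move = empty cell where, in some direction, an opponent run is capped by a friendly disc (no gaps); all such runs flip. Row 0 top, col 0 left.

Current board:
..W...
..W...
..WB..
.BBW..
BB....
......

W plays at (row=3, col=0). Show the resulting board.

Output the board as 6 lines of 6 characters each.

Place W at (3,0); scan 8 dirs for brackets.
Dir NW: edge -> no flip
Dir N: first cell '.' (not opp) -> no flip
Dir NE: first cell '.' (not opp) -> no flip
Dir W: edge -> no flip
Dir E: opp run (3,1) (3,2) capped by W -> flip
Dir SW: edge -> no flip
Dir S: opp run (4,0), next='.' -> no flip
Dir SE: opp run (4,1), next='.' -> no flip
All flips: (3,1) (3,2)

Answer: ..W...
..W...
..WB..
WWWW..
BB....
......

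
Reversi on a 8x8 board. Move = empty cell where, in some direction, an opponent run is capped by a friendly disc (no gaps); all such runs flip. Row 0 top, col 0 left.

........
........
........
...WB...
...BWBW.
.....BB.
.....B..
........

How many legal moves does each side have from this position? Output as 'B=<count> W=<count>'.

-- B to move --
(2,2): flips 2 -> legal
(2,3): flips 1 -> legal
(2,4): no bracket -> illegal
(3,2): flips 1 -> legal
(3,5): no bracket -> illegal
(3,6): flips 1 -> legal
(3,7): flips 1 -> legal
(4,2): no bracket -> illegal
(4,7): flips 1 -> legal
(5,3): no bracket -> illegal
(5,4): flips 1 -> legal
(5,7): no bracket -> illegal
B mobility = 7
-- W to move --
(2,3): no bracket -> illegal
(2,4): flips 1 -> legal
(2,5): no bracket -> illegal
(3,2): no bracket -> illegal
(3,5): flips 1 -> legal
(3,6): no bracket -> illegal
(4,2): flips 1 -> legal
(4,7): no bracket -> illegal
(5,2): no bracket -> illegal
(5,3): flips 1 -> legal
(5,4): no bracket -> illegal
(5,7): no bracket -> illegal
(6,4): flips 1 -> legal
(6,6): flips 2 -> legal
(6,7): no bracket -> illegal
(7,4): no bracket -> illegal
(7,5): no bracket -> illegal
(7,6): no bracket -> illegal
W mobility = 6

Answer: B=7 W=6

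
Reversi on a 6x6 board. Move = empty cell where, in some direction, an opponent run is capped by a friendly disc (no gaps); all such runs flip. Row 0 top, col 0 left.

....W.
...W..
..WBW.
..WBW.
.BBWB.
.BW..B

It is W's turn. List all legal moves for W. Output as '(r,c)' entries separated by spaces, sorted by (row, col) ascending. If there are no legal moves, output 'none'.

(1,2): flips 1 -> legal
(1,4): flips 1 -> legal
(3,0): flips 1 -> legal
(3,1): no bracket -> illegal
(3,5): no bracket -> illegal
(4,0): flips 2 -> legal
(4,5): flips 1 -> legal
(5,0): flips 2 -> legal
(5,3): no bracket -> illegal
(5,4): flips 1 -> legal

Answer: (1,2) (1,4) (3,0) (4,0) (4,5) (5,0) (5,4)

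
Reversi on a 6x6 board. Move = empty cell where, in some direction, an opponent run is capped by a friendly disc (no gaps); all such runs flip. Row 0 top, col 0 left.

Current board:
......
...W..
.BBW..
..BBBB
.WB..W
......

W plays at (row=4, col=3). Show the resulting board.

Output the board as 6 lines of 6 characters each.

Answer: ......
...W..
.BBW..
..BWBB
.WWW.W
......

Derivation:
Place W at (4,3); scan 8 dirs for brackets.
Dir NW: opp run (3,2) (2,1), next='.' -> no flip
Dir N: opp run (3,3) capped by W -> flip
Dir NE: opp run (3,4), next='.' -> no flip
Dir W: opp run (4,2) capped by W -> flip
Dir E: first cell '.' (not opp) -> no flip
Dir SW: first cell '.' (not opp) -> no flip
Dir S: first cell '.' (not opp) -> no flip
Dir SE: first cell '.' (not opp) -> no flip
All flips: (3,3) (4,2)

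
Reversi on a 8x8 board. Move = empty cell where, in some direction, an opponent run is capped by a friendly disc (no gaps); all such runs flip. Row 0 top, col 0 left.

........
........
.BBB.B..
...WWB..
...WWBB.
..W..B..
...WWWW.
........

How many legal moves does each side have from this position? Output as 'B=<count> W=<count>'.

-- B to move --
(2,4): no bracket -> illegal
(3,2): flips 2 -> legal
(4,1): no bracket -> illegal
(4,2): flips 2 -> legal
(5,1): no bracket -> illegal
(5,3): flips 3 -> legal
(5,4): no bracket -> illegal
(5,6): no bracket -> illegal
(5,7): no bracket -> illegal
(6,1): flips 3 -> legal
(6,2): no bracket -> illegal
(6,7): no bracket -> illegal
(7,2): no bracket -> illegal
(7,3): flips 1 -> legal
(7,4): no bracket -> illegal
(7,5): flips 1 -> legal
(7,6): no bracket -> illegal
(7,7): flips 1 -> legal
B mobility = 7
-- W to move --
(1,0): no bracket -> illegal
(1,1): flips 1 -> legal
(1,2): flips 1 -> legal
(1,3): flips 1 -> legal
(1,4): no bracket -> illegal
(1,5): flips 4 -> legal
(1,6): flips 1 -> legal
(2,0): no bracket -> illegal
(2,4): no bracket -> illegal
(2,6): flips 1 -> legal
(3,0): no bracket -> illegal
(3,1): no bracket -> illegal
(3,2): no bracket -> illegal
(3,6): flips 1 -> legal
(3,7): flips 2 -> legal
(4,7): flips 2 -> legal
(5,4): no bracket -> illegal
(5,6): flips 1 -> legal
(5,7): no bracket -> illegal
W mobility = 10

Answer: B=7 W=10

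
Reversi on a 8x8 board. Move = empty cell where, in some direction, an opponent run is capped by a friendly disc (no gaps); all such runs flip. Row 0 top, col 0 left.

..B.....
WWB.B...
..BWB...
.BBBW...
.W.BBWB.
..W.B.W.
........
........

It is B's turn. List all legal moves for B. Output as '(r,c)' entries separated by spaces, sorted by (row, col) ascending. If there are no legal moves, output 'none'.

(0,0): flips 1 -> legal
(0,1): no bracket -> illegal
(1,3): flips 1 -> legal
(2,0): flips 1 -> legal
(2,1): no bracket -> illegal
(2,5): flips 1 -> legal
(3,0): no bracket -> illegal
(3,5): flips 1 -> legal
(3,6): flips 1 -> legal
(4,0): no bracket -> illegal
(4,2): no bracket -> illegal
(4,7): no bracket -> illegal
(5,0): flips 1 -> legal
(5,1): flips 1 -> legal
(5,3): no bracket -> illegal
(5,5): no bracket -> illegal
(5,7): no bracket -> illegal
(6,1): flips 1 -> legal
(6,2): no bracket -> illegal
(6,3): no bracket -> illegal
(6,5): no bracket -> illegal
(6,6): flips 1 -> legal
(6,7): flips 4 -> legal

Answer: (0,0) (1,3) (2,0) (2,5) (3,5) (3,6) (5,0) (5,1) (6,1) (6,6) (6,7)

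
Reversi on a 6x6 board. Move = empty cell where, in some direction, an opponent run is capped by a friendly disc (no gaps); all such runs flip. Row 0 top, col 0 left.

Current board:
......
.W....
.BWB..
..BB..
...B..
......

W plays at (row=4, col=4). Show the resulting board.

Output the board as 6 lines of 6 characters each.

Place W at (4,4); scan 8 dirs for brackets.
Dir NW: opp run (3,3) capped by W -> flip
Dir N: first cell '.' (not opp) -> no flip
Dir NE: first cell '.' (not opp) -> no flip
Dir W: opp run (4,3), next='.' -> no flip
Dir E: first cell '.' (not opp) -> no flip
Dir SW: first cell '.' (not opp) -> no flip
Dir S: first cell '.' (not opp) -> no flip
Dir SE: first cell '.' (not opp) -> no flip
All flips: (3,3)

Answer: ......
.W....
.BWB..
..BW..
...BW.
......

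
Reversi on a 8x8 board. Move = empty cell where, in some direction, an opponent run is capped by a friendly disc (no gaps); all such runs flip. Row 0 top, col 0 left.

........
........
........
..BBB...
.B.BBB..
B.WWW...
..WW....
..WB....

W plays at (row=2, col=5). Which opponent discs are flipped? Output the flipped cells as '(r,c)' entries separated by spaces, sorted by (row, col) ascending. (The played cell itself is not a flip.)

Dir NW: first cell '.' (not opp) -> no flip
Dir N: first cell '.' (not opp) -> no flip
Dir NE: first cell '.' (not opp) -> no flip
Dir W: first cell '.' (not opp) -> no flip
Dir E: first cell '.' (not opp) -> no flip
Dir SW: opp run (3,4) (4,3) capped by W -> flip
Dir S: first cell '.' (not opp) -> no flip
Dir SE: first cell '.' (not opp) -> no flip

Answer: (3,4) (4,3)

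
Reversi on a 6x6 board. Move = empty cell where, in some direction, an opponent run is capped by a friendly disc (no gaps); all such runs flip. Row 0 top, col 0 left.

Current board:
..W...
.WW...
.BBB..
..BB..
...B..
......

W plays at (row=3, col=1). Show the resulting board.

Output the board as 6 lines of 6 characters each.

Answer: ..W...
.WW...
.WBB..
.WBB..
...B..
......

Derivation:
Place W at (3,1); scan 8 dirs for brackets.
Dir NW: first cell '.' (not opp) -> no flip
Dir N: opp run (2,1) capped by W -> flip
Dir NE: opp run (2,2), next='.' -> no flip
Dir W: first cell '.' (not opp) -> no flip
Dir E: opp run (3,2) (3,3), next='.' -> no flip
Dir SW: first cell '.' (not opp) -> no flip
Dir S: first cell '.' (not opp) -> no flip
Dir SE: first cell '.' (not opp) -> no flip
All flips: (2,1)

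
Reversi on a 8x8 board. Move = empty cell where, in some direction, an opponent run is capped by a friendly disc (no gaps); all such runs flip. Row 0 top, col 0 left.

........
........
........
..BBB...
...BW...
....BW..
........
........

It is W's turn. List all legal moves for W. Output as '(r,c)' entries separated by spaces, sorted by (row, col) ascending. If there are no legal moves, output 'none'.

Answer: (2,2) (2,4) (4,2) (5,3) (6,4)

Derivation:
(2,1): no bracket -> illegal
(2,2): flips 1 -> legal
(2,3): no bracket -> illegal
(2,4): flips 1 -> legal
(2,5): no bracket -> illegal
(3,1): no bracket -> illegal
(3,5): no bracket -> illegal
(4,1): no bracket -> illegal
(4,2): flips 1 -> legal
(4,5): no bracket -> illegal
(5,2): no bracket -> illegal
(5,3): flips 1 -> legal
(6,3): no bracket -> illegal
(6,4): flips 1 -> legal
(6,5): no bracket -> illegal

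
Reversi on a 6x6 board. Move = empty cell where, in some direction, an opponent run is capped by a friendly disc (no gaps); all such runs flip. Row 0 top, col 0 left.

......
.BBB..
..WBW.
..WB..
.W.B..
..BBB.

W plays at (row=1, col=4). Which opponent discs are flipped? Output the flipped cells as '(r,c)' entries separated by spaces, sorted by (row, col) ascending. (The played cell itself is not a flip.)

Answer: (2,3)

Derivation:
Dir NW: first cell '.' (not opp) -> no flip
Dir N: first cell '.' (not opp) -> no flip
Dir NE: first cell '.' (not opp) -> no flip
Dir W: opp run (1,3) (1,2) (1,1), next='.' -> no flip
Dir E: first cell '.' (not opp) -> no flip
Dir SW: opp run (2,3) capped by W -> flip
Dir S: first cell 'W' (not opp) -> no flip
Dir SE: first cell '.' (not opp) -> no flip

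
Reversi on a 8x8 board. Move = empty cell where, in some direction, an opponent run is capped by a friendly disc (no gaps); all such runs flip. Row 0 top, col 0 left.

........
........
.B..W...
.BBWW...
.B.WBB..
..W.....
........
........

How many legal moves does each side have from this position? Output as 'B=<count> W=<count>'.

Answer: B=7 W=6

Derivation:
-- B to move --
(1,3): no bracket -> illegal
(1,4): flips 2 -> legal
(1,5): no bracket -> illegal
(2,2): flips 1 -> legal
(2,3): flips 1 -> legal
(2,5): no bracket -> illegal
(3,5): flips 2 -> legal
(4,2): flips 1 -> legal
(5,1): no bracket -> illegal
(5,3): no bracket -> illegal
(5,4): flips 1 -> legal
(6,1): no bracket -> illegal
(6,2): no bracket -> illegal
(6,3): flips 1 -> legal
B mobility = 7
-- W to move --
(1,0): flips 2 -> legal
(1,1): no bracket -> illegal
(1,2): no bracket -> illegal
(2,0): no bracket -> illegal
(2,2): no bracket -> illegal
(2,3): no bracket -> illegal
(3,0): flips 3 -> legal
(3,5): no bracket -> illegal
(3,6): no bracket -> illegal
(4,0): no bracket -> illegal
(4,2): no bracket -> illegal
(4,6): flips 2 -> legal
(5,0): no bracket -> illegal
(5,1): no bracket -> illegal
(5,3): no bracket -> illegal
(5,4): flips 1 -> legal
(5,5): flips 1 -> legal
(5,6): flips 1 -> legal
W mobility = 6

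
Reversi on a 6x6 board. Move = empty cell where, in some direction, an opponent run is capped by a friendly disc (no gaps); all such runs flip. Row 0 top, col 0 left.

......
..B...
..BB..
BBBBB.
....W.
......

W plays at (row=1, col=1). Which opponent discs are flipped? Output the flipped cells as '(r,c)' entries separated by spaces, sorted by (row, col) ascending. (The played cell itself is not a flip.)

Dir NW: first cell '.' (not opp) -> no flip
Dir N: first cell '.' (not opp) -> no flip
Dir NE: first cell '.' (not opp) -> no flip
Dir W: first cell '.' (not opp) -> no flip
Dir E: opp run (1,2), next='.' -> no flip
Dir SW: first cell '.' (not opp) -> no flip
Dir S: first cell '.' (not opp) -> no flip
Dir SE: opp run (2,2) (3,3) capped by W -> flip

Answer: (2,2) (3,3)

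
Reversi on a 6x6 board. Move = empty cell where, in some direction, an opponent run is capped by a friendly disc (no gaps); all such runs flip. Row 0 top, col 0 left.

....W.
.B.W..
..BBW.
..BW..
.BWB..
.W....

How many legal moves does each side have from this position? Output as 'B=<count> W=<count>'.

-- B to move --
(0,2): no bracket -> illegal
(0,3): flips 1 -> legal
(0,5): no bracket -> illegal
(1,2): no bracket -> illegal
(1,4): no bracket -> illegal
(1,5): no bracket -> illegal
(2,5): flips 1 -> legal
(3,1): no bracket -> illegal
(3,4): flips 1 -> legal
(3,5): no bracket -> illegal
(4,0): no bracket -> illegal
(4,4): flips 1 -> legal
(5,0): no bracket -> illegal
(5,2): flips 1 -> legal
(5,3): no bracket -> illegal
B mobility = 5
-- W to move --
(0,0): flips 2 -> legal
(0,1): no bracket -> illegal
(0,2): no bracket -> illegal
(1,0): no bracket -> illegal
(1,2): flips 2 -> legal
(1,4): no bracket -> illegal
(2,0): no bracket -> illegal
(2,1): flips 2 -> legal
(3,0): no bracket -> illegal
(3,1): flips 3 -> legal
(3,4): no bracket -> illegal
(4,0): flips 1 -> legal
(4,4): flips 1 -> legal
(5,0): no bracket -> illegal
(5,2): no bracket -> illegal
(5,3): flips 1 -> legal
(5,4): no bracket -> illegal
W mobility = 7

Answer: B=5 W=7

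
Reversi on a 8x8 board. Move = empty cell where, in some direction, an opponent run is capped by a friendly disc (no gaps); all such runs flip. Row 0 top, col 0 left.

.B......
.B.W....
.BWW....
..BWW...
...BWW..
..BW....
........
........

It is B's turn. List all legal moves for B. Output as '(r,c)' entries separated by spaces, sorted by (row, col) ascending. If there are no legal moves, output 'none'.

(0,2): no bracket -> illegal
(0,3): flips 3 -> legal
(0,4): no bracket -> illegal
(1,2): flips 1 -> legal
(1,4): flips 1 -> legal
(2,4): flips 2 -> legal
(2,5): flips 1 -> legal
(3,1): no bracket -> illegal
(3,5): flips 2 -> legal
(3,6): no bracket -> illegal
(4,2): no bracket -> illegal
(4,6): flips 2 -> legal
(5,4): flips 1 -> legal
(5,5): flips 3 -> legal
(5,6): no bracket -> illegal
(6,2): no bracket -> illegal
(6,3): flips 1 -> legal
(6,4): no bracket -> illegal

Answer: (0,3) (1,2) (1,4) (2,4) (2,5) (3,5) (4,6) (5,4) (5,5) (6,3)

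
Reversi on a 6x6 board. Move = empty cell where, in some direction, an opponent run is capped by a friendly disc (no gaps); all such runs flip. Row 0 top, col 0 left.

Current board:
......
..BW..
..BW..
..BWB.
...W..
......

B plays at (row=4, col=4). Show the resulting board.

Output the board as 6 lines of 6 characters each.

Place B at (4,4); scan 8 dirs for brackets.
Dir NW: opp run (3,3) capped by B -> flip
Dir N: first cell 'B' (not opp) -> no flip
Dir NE: first cell '.' (not opp) -> no flip
Dir W: opp run (4,3), next='.' -> no flip
Dir E: first cell '.' (not opp) -> no flip
Dir SW: first cell '.' (not opp) -> no flip
Dir S: first cell '.' (not opp) -> no flip
Dir SE: first cell '.' (not opp) -> no flip
All flips: (3,3)

Answer: ......
..BW..
..BW..
..BBB.
...WB.
......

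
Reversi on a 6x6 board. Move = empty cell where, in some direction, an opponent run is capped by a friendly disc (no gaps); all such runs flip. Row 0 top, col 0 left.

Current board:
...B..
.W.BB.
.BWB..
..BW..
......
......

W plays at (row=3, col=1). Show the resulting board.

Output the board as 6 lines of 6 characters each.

Place W at (3,1); scan 8 dirs for brackets.
Dir NW: first cell '.' (not opp) -> no flip
Dir N: opp run (2,1) capped by W -> flip
Dir NE: first cell 'W' (not opp) -> no flip
Dir W: first cell '.' (not opp) -> no flip
Dir E: opp run (3,2) capped by W -> flip
Dir SW: first cell '.' (not opp) -> no flip
Dir S: first cell '.' (not opp) -> no flip
Dir SE: first cell '.' (not opp) -> no flip
All flips: (2,1) (3,2)

Answer: ...B..
.W.BB.
.WWB..
.WWW..
......
......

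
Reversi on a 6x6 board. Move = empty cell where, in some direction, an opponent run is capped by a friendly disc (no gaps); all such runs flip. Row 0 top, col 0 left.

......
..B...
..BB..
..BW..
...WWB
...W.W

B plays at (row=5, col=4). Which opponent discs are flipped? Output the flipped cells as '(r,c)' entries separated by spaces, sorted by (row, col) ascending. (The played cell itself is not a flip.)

Dir NW: opp run (4,3) capped by B -> flip
Dir N: opp run (4,4), next='.' -> no flip
Dir NE: first cell 'B' (not opp) -> no flip
Dir W: opp run (5,3), next='.' -> no flip
Dir E: opp run (5,5), next=edge -> no flip
Dir SW: edge -> no flip
Dir S: edge -> no flip
Dir SE: edge -> no flip

Answer: (4,3)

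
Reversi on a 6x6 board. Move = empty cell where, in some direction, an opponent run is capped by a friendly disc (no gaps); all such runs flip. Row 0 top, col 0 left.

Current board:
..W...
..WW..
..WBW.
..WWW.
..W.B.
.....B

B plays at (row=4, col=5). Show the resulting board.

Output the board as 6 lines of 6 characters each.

Place B at (4,5); scan 8 dirs for brackets.
Dir NW: opp run (3,4) capped by B -> flip
Dir N: first cell '.' (not opp) -> no flip
Dir NE: edge -> no flip
Dir W: first cell 'B' (not opp) -> no flip
Dir E: edge -> no flip
Dir SW: first cell '.' (not opp) -> no flip
Dir S: first cell 'B' (not opp) -> no flip
Dir SE: edge -> no flip
All flips: (3,4)

Answer: ..W...
..WW..
..WBW.
..WWB.
..W.BB
.....B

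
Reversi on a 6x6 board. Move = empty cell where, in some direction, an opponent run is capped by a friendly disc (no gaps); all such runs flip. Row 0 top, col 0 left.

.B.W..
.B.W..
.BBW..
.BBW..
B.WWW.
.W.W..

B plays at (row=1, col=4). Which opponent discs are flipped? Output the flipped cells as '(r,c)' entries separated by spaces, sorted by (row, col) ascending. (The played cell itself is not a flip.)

Answer: (2,3)

Derivation:
Dir NW: opp run (0,3), next=edge -> no flip
Dir N: first cell '.' (not opp) -> no flip
Dir NE: first cell '.' (not opp) -> no flip
Dir W: opp run (1,3), next='.' -> no flip
Dir E: first cell '.' (not opp) -> no flip
Dir SW: opp run (2,3) capped by B -> flip
Dir S: first cell '.' (not opp) -> no flip
Dir SE: first cell '.' (not opp) -> no flip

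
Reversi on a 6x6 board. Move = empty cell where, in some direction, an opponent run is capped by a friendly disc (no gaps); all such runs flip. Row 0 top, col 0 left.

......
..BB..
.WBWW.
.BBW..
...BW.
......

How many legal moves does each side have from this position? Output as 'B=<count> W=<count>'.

-- B to move --
(1,0): flips 1 -> legal
(1,1): flips 1 -> legal
(1,4): flips 1 -> legal
(1,5): no bracket -> illegal
(2,0): flips 1 -> legal
(2,5): flips 2 -> legal
(3,0): flips 1 -> legal
(3,4): flips 2 -> legal
(3,5): flips 1 -> legal
(4,2): no bracket -> illegal
(4,5): flips 1 -> legal
(5,3): no bracket -> illegal
(5,4): no bracket -> illegal
(5,5): flips 2 -> legal
B mobility = 10
-- W to move --
(0,1): flips 1 -> legal
(0,2): flips 1 -> legal
(0,3): flips 2 -> legal
(0,4): no bracket -> illegal
(1,1): flips 1 -> legal
(1,4): no bracket -> illegal
(2,0): no bracket -> illegal
(3,0): flips 2 -> legal
(3,4): no bracket -> illegal
(4,0): no bracket -> illegal
(4,1): flips 2 -> legal
(4,2): flips 1 -> legal
(5,2): no bracket -> illegal
(5,3): flips 1 -> legal
(5,4): flips 2 -> legal
W mobility = 9

Answer: B=10 W=9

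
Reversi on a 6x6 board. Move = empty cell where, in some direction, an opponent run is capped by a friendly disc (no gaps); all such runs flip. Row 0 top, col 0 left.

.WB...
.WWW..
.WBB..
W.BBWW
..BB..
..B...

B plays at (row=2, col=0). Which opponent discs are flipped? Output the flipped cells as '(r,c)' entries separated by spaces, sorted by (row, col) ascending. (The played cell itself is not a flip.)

Answer: (1,1) (2,1)

Derivation:
Dir NW: edge -> no flip
Dir N: first cell '.' (not opp) -> no flip
Dir NE: opp run (1,1) capped by B -> flip
Dir W: edge -> no flip
Dir E: opp run (2,1) capped by B -> flip
Dir SW: edge -> no flip
Dir S: opp run (3,0), next='.' -> no flip
Dir SE: first cell '.' (not opp) -> no flip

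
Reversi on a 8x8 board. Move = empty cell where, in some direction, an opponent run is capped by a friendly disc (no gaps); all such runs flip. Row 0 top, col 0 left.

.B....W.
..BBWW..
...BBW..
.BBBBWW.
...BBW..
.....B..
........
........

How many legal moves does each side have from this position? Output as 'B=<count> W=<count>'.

-- B to move --
(0,3): no bracket -> illegal
(0,4): flips 1 -> legal
(0,5): flips 5 -> legal
(0,7): no bracket -> illegal
(1,6): flips 3 -> legal
(1,7): no bracket -> illegal
(2,6): flips 2 -> legal
(2,7): no bracket -> illegal
(3,7): flips 2 -> legal
(4,6): flips 2 -> legal
(4,7): no bracket -> illegal
(5,4): no bracket -> illegal
(5,6): flips 1 -> legal
B mobility = 7
-- W to move --
(0,0): no bracket -> illegal
(0,2): flips 2 -> legal
(0,3): no bracket -> illegal
(0,4): no bracket -> illegal
(1,0): no bracket -> illegal
(1,1): flips 2 -> legal
(2,0): no bracket -> illegal
(2,1): no bracket -> illegal
(2,2): flips 2 -> legal
(3,0): flips 4 -> legal
(4,0): no bracket -> illegal
(4,1): flips 2 -> legal
(4,2): flips 4 -> legal
(4,6): no bracket -> illegal
(5,2): flips 2 -> legal
(5,3): flips 1 -> legal
(5,4): flips 3 -> legal
(5,6): no bracket -> illegal
(6,4): no bracket -> illegal
(6,5): flips 1 -> legal
(6,6): no bracket -> illegal
W mobility = 10

Answer: B=7 W=10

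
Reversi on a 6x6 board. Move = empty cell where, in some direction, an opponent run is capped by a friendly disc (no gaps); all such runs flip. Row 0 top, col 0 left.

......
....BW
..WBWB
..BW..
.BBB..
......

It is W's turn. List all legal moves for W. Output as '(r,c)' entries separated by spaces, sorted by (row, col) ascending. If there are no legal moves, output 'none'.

(0,3): no bracket -> illegal
(0,4): flips 1 -> legal
(0,5): no bracket -> illegal
(1,2): no bracket -> illegal
(1,3): flips 2 -> legal
(2,1): no bracket -> illegal
(3,0): no bracket -> illegal
(3,1): flips 1 -> legal
(3,4): no bracket -> illegal
(3,5): flips 1 -> legal
(4,0): no bracket -> illegal
(4,4): no bracket -> illegal
(5,0): no bracket -> illegal
(5,1): flips 1 -> legal
(5,2): flips 2 -> legal
(5,3): flips 1 -> legal
(5,4): no bracket -> illegal

Answer: (0,4) (1,3) (3,1) (3,5) (5,1) (5,2) (5,3)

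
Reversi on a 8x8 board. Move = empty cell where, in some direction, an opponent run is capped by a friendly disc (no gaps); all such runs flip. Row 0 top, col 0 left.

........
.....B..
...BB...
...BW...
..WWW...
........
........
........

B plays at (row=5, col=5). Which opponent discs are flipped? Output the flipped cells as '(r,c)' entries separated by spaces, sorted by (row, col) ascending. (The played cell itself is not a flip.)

Dir NW: opp run (4,4) capped by B -> flip
Dir N: first cell '.' (not opp) -> no flip
Dir NE: first cell '.' (not opp) -> no flip
Dir W: first cell '.' (not opp) -> no flip
Dir E: first cell '.' (not opp) -> no flip
Dir SW: first cell '.' (not opp) -> no flip
Dir S: first cell '.' (not opp) -> no flip
Dir SE: first cell '.' (not opp) -> no flip

Answer: (4,4)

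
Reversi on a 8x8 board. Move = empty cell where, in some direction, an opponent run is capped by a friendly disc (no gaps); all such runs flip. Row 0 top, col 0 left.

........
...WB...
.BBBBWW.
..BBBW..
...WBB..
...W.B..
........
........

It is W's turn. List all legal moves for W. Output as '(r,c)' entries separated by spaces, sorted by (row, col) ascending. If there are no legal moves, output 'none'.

(0,3): flips 1 -> legal
(0,4): no bracket -> illegal
(0,5): no bracket -> illegal
(1,0): flips 2 -> legal
(1,1): no bracket -> illegal
(1,2): no bracket -> illegal
(1,5): flips 1 -> legal
(2,0): flips 4 -> legal
(3,0): no bracket -> illegal
(3,1): flips 4 -> legal
(3,6): no bracket -> illegal
(4,1): no bracket -> illegal
(4,2): no bracket -> illegal
(4,6): flips 2 -> legal
(5,4): no bracket -> illegal
(5,6): no bracket -> illegal
(6,4): no bracket -> illegal
(6,5): flips 2 -> legal
(6,6): no bracket -> illegal

Answer: (0,3) (1,0) (1,5) (2,0) (3,1) (4,6) (6,5)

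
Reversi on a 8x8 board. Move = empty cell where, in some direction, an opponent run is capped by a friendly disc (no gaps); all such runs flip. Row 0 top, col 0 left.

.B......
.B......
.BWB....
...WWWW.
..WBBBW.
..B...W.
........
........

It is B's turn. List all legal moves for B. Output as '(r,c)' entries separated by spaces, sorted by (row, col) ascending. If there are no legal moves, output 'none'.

Answer: (2,4) (2,5) (2,6) (2,7) (3,2) (4,1) (4,7) (6,7)

Derivation:
(1,2): no bracket -> illegal
(1,3): no bracket -> illegal
(2,4): flips 1 -> legal
(2,5): flips 2 -> legal
(2,6): flips 1 -> legal
(2,7): flips 1 -> legal
(3,1): no bracket -> illegal
(3,2): flips 1 -> legal
(3,7): no bracket -> illegal
(4,1): flips 1 -> legal
(4,7): flips 1 -> legal
(5,1): no bracket -> illegal
(5,3): no bracket -> illegal
(5,5): no bracket -> illegal
(5,7): no bracket -> illegal
(6,5): no bracket -> illegal
(6,6): no bracket -> illegal
(6,7): flips 1 -> legal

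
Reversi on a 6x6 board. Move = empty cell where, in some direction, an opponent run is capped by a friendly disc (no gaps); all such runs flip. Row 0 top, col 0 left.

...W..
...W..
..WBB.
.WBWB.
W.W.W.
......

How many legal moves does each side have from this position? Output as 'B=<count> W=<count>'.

Answer: B=8 W=4

Derivation:
-- B to move --
(0,2): flips 1 -> legal
(0,4): no bracket -> illegal
(1,1): no bracket -> illegal
(1,2): flips 1 -> legal
(1,4): no bracket -> illegal
(2,0): no bracket -> illegal
(2,1): flips 1 -> legal
(3,0): flips 1 -> legal
(3,5): no bracket -> illegal
(4,1): no bracket -> illegal
(4,3): flips 1 -> legal
(4,5): no bracket -> illegal
(5,0): no bracket -> illegal
(5,1): flips 2 -> legal
(5,2): flips 1 -> legal
(5,3): no bracket -> illegal
(5,4): flips 1 -> legal
(5,5): no bracket -> illegal
B mobility = 8
-- W to move --
(1,2): no bracket -> illegal
(1,4): flips 2 -> legal
(1,5): flips 1 -> legal
(2,1): no bracket -> illegal
(2,5): flips 2 -> legal
(3,5): flips 2 -> legal
(4,1): no bracket -> illegal
(4,3): no bracket -> illegal
(4,5): no bracket -> illegal
W mobility = 4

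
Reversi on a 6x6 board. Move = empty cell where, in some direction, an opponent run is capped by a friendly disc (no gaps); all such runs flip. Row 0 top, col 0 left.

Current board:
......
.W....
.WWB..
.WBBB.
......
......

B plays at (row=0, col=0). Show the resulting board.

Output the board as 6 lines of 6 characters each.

Answer: B.....
.B....
.WBB..
.WBBB.
......
......

Derivation:
Place B at (0,0); scan 8 dirs for brackets.
Dir NW: edge -> no flip
Dir N: edge -> no flip
Dir NE: edge -> no flip
Dir W: edge -> no flip
Dir E: first cell '.' (not opp) -> no flip
Dir SW: edge -> no flip
Dir S: first cell '.' (not opp) -> no flip
Dir SE: opp run (1,1) (2,2) capped by B -> flip
All flips: (1,1) (2,2)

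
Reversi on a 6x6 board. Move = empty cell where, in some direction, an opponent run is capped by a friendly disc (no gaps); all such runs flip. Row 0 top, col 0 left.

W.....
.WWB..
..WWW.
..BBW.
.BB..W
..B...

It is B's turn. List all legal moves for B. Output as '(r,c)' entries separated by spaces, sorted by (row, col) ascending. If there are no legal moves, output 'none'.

Answer: (0,2) (1,0) (1,4) (1,5) (3,1) (3,5)

Derivation:
(0,1): no bracket -> illegal
(0,2): flips 2 -> legal
(0,3): no bracket -> illegal
(1,0): flips 2 -> legal
(1,4): flips 1 -> legal
(1,5): flips 1 -> legal
(2,0): no bracket -> illegal
(2,1): no bracket -> illegal
(2,5): no bracket -> illegal
(3,1): flips 1 -> legal
(3,5): flips 2 -> legal
(4,3): no bracket -> illegal
(4,4): no bracket -> illegal
(5,4): no bracket -> illegal
(5,5): no bracket -> illegal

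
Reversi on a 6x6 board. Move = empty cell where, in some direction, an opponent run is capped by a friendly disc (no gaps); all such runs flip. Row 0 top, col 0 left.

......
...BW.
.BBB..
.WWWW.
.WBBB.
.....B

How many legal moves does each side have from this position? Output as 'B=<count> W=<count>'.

Answer: B=9 W=10

Derivation:
-- B to move --
(0,3): no bracket -> illegal
(0,4): no bracket -> illegal
(0,5): flips 1 -> legal
(1,5): flips 1 -> legal
(2,0): flips 1 -> legal
(2,4): flips 2 -> legal
(2,5): flips 1 -> legal
(3,0): no bracket -> illegal
(3,5): no bracket -> illegal
(4,0): flips 2 -> legal
(4,5): flips 1 -> legal
(5,0): flips 2 -> legal
(5,1): flips 2 -> legal
(5,2): no bracket -> illegal
B mobility = 9
-- W to move --
(0,2): no bracket -> illegal
(0,3): flips 2 -> legal
(0,4): flips 2 -> legal
(1,0): flips 1 -> legal
(1,1): flips 2 -> legal
(1,2): flips 3 -> legal
(2,0): no bracket -> illegal
(2,4): no bracket -> illegal
(3,0): no bracket -> illegal
(3,5): no bracket -> illegal
(4,5): flips 3 -> legal
(5,1): flips 1 -> legal
(5,2): flips 2 -> legal
(5,3): flips 2 -> legal
(5,4): flips 2 -> legal
W mobility = 10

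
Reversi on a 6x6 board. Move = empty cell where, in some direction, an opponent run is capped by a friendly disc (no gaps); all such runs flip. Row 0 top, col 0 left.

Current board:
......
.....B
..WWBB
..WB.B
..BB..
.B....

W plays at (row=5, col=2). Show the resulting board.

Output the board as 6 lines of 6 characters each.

Answer: ......
.....B
..WWBB
..WB.B
..WB..
.BW...

Derivation:
Place W at (5,2); scan 8 dirs for brackets.
Dir NW: first cell '.' (not opp) -> no flip
Dir N: opp run (4,2) capped by W -> flip
Dir NE: opp run (4,3), next='.' -> no flip
Dir W: opp run (5,1), next='.' -> no flip
Dir E: first cell '.' (not opp) -> no flip
Dir SW: edge -> no flip
Dir S: edge -> no flip
Dir SE: edge -> no flip
All flips: (4,2)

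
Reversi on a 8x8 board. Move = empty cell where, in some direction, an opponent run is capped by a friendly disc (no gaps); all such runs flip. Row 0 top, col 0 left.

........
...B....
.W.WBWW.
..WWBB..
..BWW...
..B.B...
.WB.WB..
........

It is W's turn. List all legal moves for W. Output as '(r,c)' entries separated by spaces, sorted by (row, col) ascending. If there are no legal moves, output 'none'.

(0,2): no bracket -> illegal
(0,3): flips 1 -> legal
(0,4): no bracket -> illegal
(1,2): no bracket -> illegal
(1,4): flips 2 -> legal
(1,5): flips 1 -> legal
(2,2): no bracket -> illegal
(3,1): no bracket -> illegal
(3,6): flips 2 -> legal
(4,1): flips 1 -> legal
(4,5): flips 2 -> legal
(4,6): no bracket -> illegal
(5,1): flips 1 -> legal
(5,3): no bracket -> illegal
(5,5): no bracket -> illegal
(5,6): no bracket -> illegal
(6,3): flips 1 -> legal
(6,6): flips 1 -> legal
(7,1): no bracket -> illegal
(7,2): flips 3 -> legal
(7,3): no bracket -> illegal
(7,4): no bracket -> illegal
(7,5): no bracket -> illegal
(7,6): flips 2 -> legal

Answer: (0,3) (1,4) (1,5) (3,6) (4,1) (4,5) (5,1) (6,3) (6,6) (7,2) (7,6)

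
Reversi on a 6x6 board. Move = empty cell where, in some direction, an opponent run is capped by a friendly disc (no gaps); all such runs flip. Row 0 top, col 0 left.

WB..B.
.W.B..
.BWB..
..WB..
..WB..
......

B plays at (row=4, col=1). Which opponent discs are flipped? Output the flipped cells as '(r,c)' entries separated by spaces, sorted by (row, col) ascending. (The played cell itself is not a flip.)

Dir NW: first cell '.' (not opp) -> no flip
Dir N: first cell '.' (not opp) -> no flip
Dir NE: opp run (3,2) capped by B -> flip
Dir W: first cell '.' (not opp) -> no flip
Dir E: opp run (4,2) capped by B -> flip
Dir SW: first cell '.' (not opp) -> no flip
Dir S: first cell '.' (not opp) -> no flip
Dir SE: first cell '.' (not opp) -> no flip

Answer: (3,2) (4,2)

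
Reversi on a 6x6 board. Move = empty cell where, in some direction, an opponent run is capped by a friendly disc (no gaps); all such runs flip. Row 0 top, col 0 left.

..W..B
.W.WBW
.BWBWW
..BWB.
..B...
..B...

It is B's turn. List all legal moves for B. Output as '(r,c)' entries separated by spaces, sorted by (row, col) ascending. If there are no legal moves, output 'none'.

(0,0): no bracket -> illegal
(0,1): flips 1 -> legal
(0,3): flips 1 -> legal
(0,4): no bracket -> illegal
(1,0): no bracket -> illegal
(1,2): flips 2 -> legal
(2,0): no bracket -> illegal
(3,1): no bracket -> illegal
(3,5): flips 2 -> legal
(4,3): flips 1 -> legal
(4,4): no bracket -> illegal

Answer: (0,1) (0,3) (1,2) (3,5) (4,3)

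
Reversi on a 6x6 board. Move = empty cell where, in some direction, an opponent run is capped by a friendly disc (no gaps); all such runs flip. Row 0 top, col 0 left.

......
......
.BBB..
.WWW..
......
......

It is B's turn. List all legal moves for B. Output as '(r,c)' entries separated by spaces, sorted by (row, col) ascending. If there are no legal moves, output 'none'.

(2,0): no bracket -> illegal
(2,4): no bracket -> illegal
(3,0): no bracket -> illegal
(3,4): no bracket -> illegal
(4,0): flips 1 -> legal
(4,1): flips 2 -> legal
(4,2): flips 1 -> legal
(4,3): flips 2 -> legal
(4,4): flips 1 -> legal

Answer: (4,0) (4,1) (4,2) (4,3) (4,4)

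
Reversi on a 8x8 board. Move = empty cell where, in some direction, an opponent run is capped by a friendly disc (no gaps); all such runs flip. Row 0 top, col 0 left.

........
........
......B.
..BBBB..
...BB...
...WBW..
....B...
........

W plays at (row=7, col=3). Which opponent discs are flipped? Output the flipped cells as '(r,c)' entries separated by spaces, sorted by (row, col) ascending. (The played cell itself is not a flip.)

Answer: (6,4)

Derivation:
Dir NW: first cell '.' (not opp) -> no flip
Dir N: first cell '.' (not opp) -> no flip
Dir NE: opp run (6,4) capped by W -> flip
Dir W: first cell '.' (not opp) -> no flip
Dir E: first cell '.' (not opp) -> no flip
Dir SW: edge -> no flip
Dir S: edge -> no flip
Dir SE: edge -> no flip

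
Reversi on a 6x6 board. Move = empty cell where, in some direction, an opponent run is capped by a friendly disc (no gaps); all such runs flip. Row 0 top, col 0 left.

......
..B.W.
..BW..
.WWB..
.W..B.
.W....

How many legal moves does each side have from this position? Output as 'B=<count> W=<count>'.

Answer: B=6 W=6

Derivation:
-- B to move --
(0,3): no bracket -> illegal
(0,4): no bracket -> illegal
(0,5): no bracket -> illegal
(1,3): flips 1 -> legal
(1,5): no bracket -> illegal
(2,0): no bracket -> illegal
(2,1): no bracket -> illegal
(2,4): flips 1 -> legal
(2,5): no bracket -> illegal
(3,0): flips 2 -> legal
(3,4): flips 1 -> legal
(4,0): flips 1 -> legal
(4,2): flips 1 -> legal
(4,3): no bracket -> illegal
(5,0): no bracket -> illegal
(5,2): no bracket -> illegal
B mobility = 6
-- W to move --
(0,1): flips 1 -> legal
(0,2): flips 2 -> legal
(0,3): no bracket -> illegal
(1,1): no bracket -> illegal
(1,3): flips 1 -> legal
(2,1): flips 1 -> legal
(2,4): no bracket -> illegal
(3,4): flips 1 -> legal
(3,5): no bracket -> illegal
(4,2): no bracket -> illegal
(4,3): flips 1 -> legal
(4,5): no bracket -> illegal
(5,3): no bracket -> illegal
(5,4): no bracket -> illegal
(5,5): no bracket -> illegal
W mobility = 6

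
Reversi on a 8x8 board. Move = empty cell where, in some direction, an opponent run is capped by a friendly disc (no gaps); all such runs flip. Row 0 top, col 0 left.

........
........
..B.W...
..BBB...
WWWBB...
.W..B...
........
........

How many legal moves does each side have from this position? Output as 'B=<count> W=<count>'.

-- B to move --
(1,3): no bracket -> illegal
(1,4): flips 1 -> legal
(1,5): flips 1 -> legal
(2,3): no bracket -> illegal
(2,5): no bracket -> illegal
(3,0): no bracket -> illegal
(3,1): no bracket -> illegal
(3,5): no bracket -> illegal
(5,0): flips 1 -> legal
(5,2): flips 1 -> legal
(5,3): no bracket -> illegal
(6,0): flips 2 -> legal
(6,1): no bracket -> illegal
(6,2): no bracket -> illegal
B mobility = 5
-- W to move --
(1,1): no bracket -> illegal
(1,2): flips 2 -> legal
(1,3): no bracket -> illegal
(2,1): no bracket -> illegal
(2,3): flips 1 -> legal
(2,5): no bracket -> illegal
(3,1): no bracket -> illegal
(3,5): no bracket -> illegal
(4,5): flips 2 -> legal
(5,2): no bracket -> illegal
(5,3): no bracket -> illegal
(5,5): no bracket -> illegal
(6,3): no bracket -> illegal
(6,4): flips 3 -> legal
(6,5): no bracket -> illegal
W mobility = 4

Answer: B=5 W=4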